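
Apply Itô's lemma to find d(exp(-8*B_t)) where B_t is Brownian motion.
d(exp(-8*B_t)) = (32*exp(-8*B_t)) dt + (-8*exp(-8*B_t)) dB_t

Itô's formula for f(B_t) gives d f(B_t) = f'(B_t) dB_t + (1/2) f''(B_t) dt. Compute derivatives of f(x) = exp(-8*x):
  f'(x)  = -8*exp(-8*x)
  f''(x) = 64*exp(-8*x)
Substitute x = B_t and multiply the f'' term by 1/2:
  drift     = (1/2) * (64*exp(-8*x)) evaluated at B_t = 32*exp(-8*B_t)
  diffusion = (-8*exp(-8*x)) evaluated at B_t = -8*exp(-8*B_t)
Therefore d(exp(-8*B_t)) = (32*exp(-8*B_t)) dt + (-8*exp(-8*B_t)) dB_t.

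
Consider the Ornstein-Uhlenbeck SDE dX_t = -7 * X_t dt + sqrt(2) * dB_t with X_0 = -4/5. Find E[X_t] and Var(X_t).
E[X_t] = -4*exp(-7*t)/5; Var(X_t) = 1/7 - exp(-14*t)/7

The OU SDE dX = -theta X dt + sigma dB admits the integrating factor exp(theta t): d(exp(theta t) X_t) = sigma exp(theta t) dB_t. Integrating from 0 to t:
  X_t = x_0 * exp(-theta t) + sigma * int_0^t exp(-theta (t-s)) dB_s.
The Itô integral has mean 0 and (by the Itô isometry) variance sigma^2 * int_0^t exp(-2 theta (t - s)) ds = sigma^2 * (1 - exp(-2 theta t)) / (2 theta).
With theta = 7, sigma = sqrt(2), x_0 = -4/5:
  E[X_t] = -4/5 * exp(-7 t) = -4*exp(-7*t)/5
  Var(X_t) = (sqrt(2))^2 * (1 - exp(-2*7 t)) / (2 * 7) = 1/7 - exp(-14*t)/7.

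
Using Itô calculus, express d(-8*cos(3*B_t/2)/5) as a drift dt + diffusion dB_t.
d(-8*cos(3*B_t/2)/5) = (9*cos(3*B_t/2)/5) dt + (12*sin(3*B_t/2)/5) dB_t

Itô's formula for f(B_t) gives d f(B_t) = f'(B_t) dB_t + (1/2) f''(B_t) dt. Compute derivatives of f(x) = -8*cos(3*x/2)/5:
  f'(x)  = 12*sin(3*x/2)/5
  f''(x) = 18*cos(3*x/2)/5
Substitute x = B_t and multiply the f'' term by 1/2:
  drift     = (1/2) * (18*cos(3*x/2)/5) evaluated at B_t = 9*cos(3*B_t/2)/5
  diffusion = (12*sin(3*x/2)/5) evaluated at B_t = 12*sin(3*B_t/2)/5
Therefore d(-8*cos(3*B_t/2)/5) = (9*cos(3*B_t/2)/5) dt + (12*sin(3*B_t/2)/5) dB_t.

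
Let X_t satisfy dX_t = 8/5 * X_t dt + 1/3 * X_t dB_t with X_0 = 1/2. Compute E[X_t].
E[X_t] = exp(8*t/5)/2

For GBM dX = mu X dt + sigma X dB with X_0 = x_0, apply Itô to Y = log X: dY = (mu - sigma^2/2) dt + sigma dB, so Y_t = log(x_0) + (mu - sigma^2/2) t + sigma B_t and hence X_t = x_0 * exp((mu - sigma^2/2) t + sigma B_t).
With mu = 8/5, sigma = 1/3, x_0 = 1/2, this gives:
  X_t = 1/2 * exp((139/90) * t + (1/3) * B_t).
Since sigma*B_t ~ Normal(0, sigma^2 t), E[exp(sigma*B_t)] = exp(sigma^2 t / 2); so E[X_t] = x_0 * exp((mu - sigma^2/2) t) * exp(sigma^2 t / 2) = x_0 * exp(mu t) = exp(8*t/5)/2.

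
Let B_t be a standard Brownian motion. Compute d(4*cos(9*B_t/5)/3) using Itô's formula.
d(4*cos(9*B_t/5)/3) = (-54*cos(9*B_t/5)/25) dt + (-12*sin(9*B_t/5)/5) dB_t

Itô's formula for f(B_t) gives d f(B_t) = f'(B_t) dB_t + (1/2) f''(B_t) dt. Compute derivatives of f(x) = 4*cos(9*x/5)/3:
  f'(x)  = -12*sin(9*x/5)/5
  f''(x) = -108*cos(9*x/5)/25
Substitute x = B_t and multiply the f'' term by 1/2:
  drift     = (1/2) * (-108*cos(9*x/5)/25) evaluated at B_t = -54*cos(9*B_t/5)/25
  diffusion = (-12*sin(9*x/5)/5) evaluated at B_t = -12*sin(9*B_t/5)/5
Therefore d(4*cos(9*B_t/5)/3) = (-54*cos(9*B_t/5)/25) dt + (-12*sin(9*B_t/5)/5) dB_t.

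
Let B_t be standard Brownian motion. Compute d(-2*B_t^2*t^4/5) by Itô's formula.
d(-2*B_t^2*t^4/5) = (2*t^3*(-4*B_t^2 - t)/5) dt + (-4*B_t*t^4/5) dB_t

Itô's formula for f(t, x): d f(t, B_t) = (f_t + (1/2) f_xx) dt + f_x dB_t. Compute partials of f(t, x) = -2*t^4*x^2/5:
  f_t(t,x)  = -8*t^3*x^2/5
  f_x(t,x)  = -4*t^4*x/5
  f_xx(t,x) = -4*t^4/5
Assemble drift = f_t + (1/2) f_xx = 2*t^3*(-t - 4*x^2)/5 and diffusion = f_x = -4*t^4*x/5. Substituting x = B_t:
  d(-2*B_t^2*t^4/5) = (2*t^3*(-4*B_t^2 - t)/5) dt + (-4*B_t*t^4/5) dB_t.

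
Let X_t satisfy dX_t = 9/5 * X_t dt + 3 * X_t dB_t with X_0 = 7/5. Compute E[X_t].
E[X_t] = 7*exp(9*t/5)/5

For GBM dX = mu X dt + sigma X dB with X_0 = x_0, apply Itô to Y = log X: dY = (mu - sigma^2/2) dt + sigma dB, so Y_t = log(x_0) + (mu - sigma^2/2) t + sigma B_t and hence X_t = x_0 * exp((mu - sigma^2/2) t + sigma B_t).
With mu = 9/5, sigma = 3, x_0 = 7/5, this gives:
  X_t = 7/5 * exp((-27/10) * t + (3) * B_t).
Since sigma*B_t ~ Normal(0, sigma^2 t), E[exp(sigma*B_t)] = exp(sigma^2 t / 2); so E[X_t] = x_0 * exp((mu - sigma^2/2) t) * exp(sigma^2 t / 2) = x_0 * exp(mu t) = 7*exp(9*t/5)/5.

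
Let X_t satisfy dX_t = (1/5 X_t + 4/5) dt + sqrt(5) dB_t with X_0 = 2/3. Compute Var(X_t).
Var(X_t) = 25*exp(2*t/5)/2 - 25/2

The variance V(t) = Var(X_t) satisfies V'(t) = 2 a V(t) + c^2 with V(0) = 0 (drift coefficient is linear in X, diffusion is constant). With a = 1/5, c = sqrt(5), the solution is
  V(t) = (c^2 / (2 a)) * (exp(2 a t) - 1)
       = (sqrt(5)^2 / (2*(1/5))) * (exp((2/5) t) - 1)
       = 25*exp(2*t/5)/2 - 25/2.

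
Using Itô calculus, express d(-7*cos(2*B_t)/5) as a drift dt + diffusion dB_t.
d(-7*cos(2*B_t)/5) = (14*cos(2*B_t)/5) dt + (14*sin(2*B_t)/5) dB_t

Itô's formula for f(B_t) gives d f(B_t) = f'(B_t) dB_t + (1/2) f''(B_t) dt. Compute derivatives of f(x) = -7*cos(2*x)/5:
  f'(x)  = 14*sin(2*x)/5
  f''(x) = 28*cos(2*x)/5
Substitute x = B_t and multiply the f'' term by 1/2:
  drift     = (1/2) * (28*cos(2*x)/5) evaluated at B_t = 14*cos(2*B_t)/5
  diffusion = (14*sin(2*x)/5) evaluated at B_t = 14*sin(2*B_t)/5
Therefore d(-7*cos(2*B_t)/5) = (14*cos(2*B_t)/5) dt + (14*sin(2*B_t)/5) dB_t.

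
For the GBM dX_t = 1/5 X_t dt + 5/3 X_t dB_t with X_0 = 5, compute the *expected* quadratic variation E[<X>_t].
E[<X>_t] = 3125*exp(143*t/45)/143 - 3125/143

<X>_t = int_0^t ((5/3) * X_s)^2 ds. Taking expectation inside the integral: E[<X>_t] = (5/3)^2 * int_0^t E[X_s^2] ds. For GBM, E[X_s^2] = x_0^2 * exp((2 mu + sigma^2) s). Integrating:
  E[<X>_t] = (5/3)^2 * 5^2 * (exp((2*(1/5) + (5/3)^2) t) - 1) / (2*(1/5) + (5/3)^2)
           = (5/3)^2 * 5^2 * (exp((143/45) t) - 1) / (143/45) = 3125*exp(143*t/45)/143 - 3125/143.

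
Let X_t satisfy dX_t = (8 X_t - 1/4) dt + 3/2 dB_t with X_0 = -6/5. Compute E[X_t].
E[X_t] = 1/32 - 197*exp(8*t)/160

Taking expectations and using E[dB_t] = 0, the mean m(t) = E[X_t] satisfies the ODE m'(t) = a m(t) + b with m(0) = x_0. With a = 8, b = -1/4, x_0 = -6/5, the solution is
  m(t) = x_0 * exp(a t) + (b/a) * (exp(a t) - 1)
       = (-6/5) * exp(8 t) + ((-1/4)/8) * (exp(8 t) - 1)
       = 1/32 - 197*exp(8*t)/160.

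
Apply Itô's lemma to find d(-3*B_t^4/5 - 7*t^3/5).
d(-3*B_t^4/5 - 7*t^3/5) = (-18*B_t^2/5 - 21*t^2/5) dt + (-12*B_t^3/5) dB_t

Itô's formula for f(t, x): d f(t, B_t) = (f_t + (1/2) f_xx) dt + f_x dB_t. Compute partials of f(t, x) = -7*t^3/5 - 3*x^4/5:
  f_t(t,x)  = -21*t^2/5
  f_x(t,x)  = -12*x^3/5
  f_xx(t,x) = -36*x^2/5
Assemble drift = f_t + (1/2) f_xx = -21*t^2/5 - 18*x^2/5 and diffusion = f_x = -12*x^3/5. Substituting x = B_t:
  d(-3*B_t^4/5 - 7*t^3/5) = (-18*B_t^2/5 - 21*t^2/5) dt + (-12*B_t^3/5) dB_t.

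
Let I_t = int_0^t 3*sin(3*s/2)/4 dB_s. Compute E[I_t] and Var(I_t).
E[I_t] = 0; Var(I_t) = 9*t/32 - 3*sin(3*t)/32

The Itô integral of a deterministic integrand f(s) has mean 0 because each increment f(s) * (B_{s+ds} - B_s) has mean 0. By the Itô isometry:
  Var( int_0^t f(s) dB_s ) = E[ (int_0^t f(s) dB_s)^2 ] = int_0^t f(s)^2 ds.
Here f(s) = 3*sin(3*s/2)/4, so f(s)^2 = 9*sin(3*s/2)^2/16. Integrate:
  int_0^t (9*sin(3*s/2)^2/16) ds = 9*t/32 - 3*sin(3*t)/32.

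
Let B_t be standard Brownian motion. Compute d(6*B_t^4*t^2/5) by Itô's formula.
d(6*B_t^4*t^2/5) = (12*B_t^2*t*(B_t^2 + 3*t)/5) dt + (24*B_t^3*t^2/5) dB_t

Itô's formula for f(t, x): d f(t, B_t) = (f_t + (1/2) f_xx) dt + f_x dB_t. Compute partials of f(t, x) = 6*t^2*x^4/5:
  f_t(t,x)  = 12*t*x^4/5
  f_x(t,x)  = 24*t^2*x^3/5
  f_xx(t,x) = 72*t^2*x^2/5
Assemble drift = f_t + (1/2) f_xx = 12*t*x^2*(3*t + x^2)/5 and diffusion = f_x = 24*t^2*x^3/5. Substituting x = B_t:
  d(6*B_t^4*t^2/5) = (12*B_t^2*t*(B_t^2 + 3*t)/5) dt + (24*B_t^3*t^2/5) dB_t.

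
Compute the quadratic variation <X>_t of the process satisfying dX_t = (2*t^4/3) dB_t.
<X>_t = 4*t^9/81

For an Itô process dX_t = a(t) dt + b(t) dB_t, the quadratic variation is <X>_t = int_0^t b(s)^2 ds (the drift term does not contribute). Here b(s) = 2*s^4/3, so
  b(s)^2 = 4*s^8/9.
Integrating from 0 to t:
  <X>_t = int_0^t (4*s^8/9) ds = 4*t^9/81.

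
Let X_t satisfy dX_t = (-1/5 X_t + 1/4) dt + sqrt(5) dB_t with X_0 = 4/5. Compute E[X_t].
E[X_t] = 5/4 - 9*exp(-t/5)/20

Taking expectations and using E[dB_t] = 0, the mean m(t) = E[X_t] satisfies the ODE m'(t) = a m(t) + b with m(0) = x_0. With a = -1/5, b = 1/4, x_0 = 4/5, the solution is
  m(t) = x_0 * exp(a t) + (b/a) * (exp(a t) - 1)
       = (4/5) * exp((-1/5) t) + ((1/4)/(-1/5)) * (exp((-1/5) t) - 1)
       = 5/4 - 9*exp(-t/5)/20.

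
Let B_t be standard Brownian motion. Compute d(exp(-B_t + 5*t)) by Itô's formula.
d(exp(-B_t + 5*t)) = (11*exp(-B_t + 5*t)/2) dt + (-exp(-B_t + 5*t)) dB_t

Itô's formula for f(t, x): d f(t, B_t) = (f_t + (1/2) f_xx) dt + f_x dB_t. Compute partials of f(t, x) = exp(5*t - x):
  f_t(t,x)  = 5*exp(5*t - x)
  f_x(t,x)  = -exp(5*t - x)
  f_xx(t,x) = exp(5*t - x)
Assemble drift = f_t + (1/2) f_xx = 11*exp(5*t - x)/2 and diffusion = f_x = -exp(5*t - x). Substituting x = B_t:
  d(exp(-B_t + 5*t)) = (11*exp(-B_t + 5*t)/2) dt + (-exp(-B_t + 5*t)) dB_t.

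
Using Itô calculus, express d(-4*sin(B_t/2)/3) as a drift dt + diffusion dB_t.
d(-4*sin(B_t/2)/3) = (sin(B_t/2)/6) dt + (-2*cos(B_t/2)/3) dB_t

Itô's formula for f(B_t) gives d f(B_t) = f'(B_t) dB_t + (1/2) f''(B_t) dt. Compute derivatives of f(x) = -4*sin(x/2)/3:
  f'(x)  = -2*cos(x/2)/3
  f''(x) = sin(x/2)/3
Substitute x = B_t and multiply the f'' term by 1/2:
  drift     = (1/2) * (sin(x/2)/3) evaluated at B_t = sin(B_t/2)/6
  diffusion = (-2*cos(x/2)/3) evaluated at B_t = -2*cos(B_t/2)/3
Therefore d(-4*sin(B_t/2)/3) = (sin(B_t/2)/6) dt + (-2*cos(B_t/2)/3) dB_t.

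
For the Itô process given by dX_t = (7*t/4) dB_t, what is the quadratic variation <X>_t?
<X>_t = 49*t^3/48

For an Itô process dX_t = a(t) dt + b(t) dB_t, the quadratic variation is <X>_t = int_0^t b(s)^2 ds (the drift term does not contribute). Here b(s) = 7*s/4, so
  b(s)^2 = 49*s^2/16.
Integrating from 0 to t:
  <X>_t = int_0^t (49*s^2/16) ds = 49*t^3/48.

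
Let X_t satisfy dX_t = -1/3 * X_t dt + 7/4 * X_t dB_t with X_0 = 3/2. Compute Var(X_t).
Var(X_t) = (9*exp(49*t/16) - 9)*exp(-2*t/3)/4

For GBM dX = mu X dt + sigma X dB with X_0 = x_0, apply Itô to Y = log X: dY = (mu - sigma^2/2) dt + sigma dB, so Y_t = log(x_0) + (mu - sigma^2/2) t + sigma B_t and hence X_t = x_0 * exp((mu - sigma^2/2) t + sigma B_t).
With mu = -1/3, sigma = 7/4, x_0 = 3/2, this gives:
  X_t = 3/2 * exp((-179/96) * t + (7/4) * B_t).
Since sigma*B_t ~ Normal(0, sigma^2 t), E[exp(sigma*B_t)] = exp(sigma^2 t / 2); so E[X_t] = x_0 * exp((mu - sigma^2/2) t) * exp(sigma^2 t / 2) = x_0 * exp(mu t) = 3*exp(-t/3)/2.
Var(X_t) = E[X_t^2] - (E[X_t])^2 = x_0^2 * exp(2 mu t) * (exp(sigma^2 t) - 1) = (9*exp(49*t/16) - 9)*exp(-2*t/3)/4.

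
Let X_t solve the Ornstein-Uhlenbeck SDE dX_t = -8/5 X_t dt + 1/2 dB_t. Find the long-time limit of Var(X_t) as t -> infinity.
lim Var(X_t) = 5/64

The OU SDE dX = -theta X dt + sigma dB admits the integrating factor exp(theta t): d(exp(theta t) X_t) = sigma exp(theta t) dB_t. Integrating from 0 to t gives X_t = x_0 * exp(-theta t) + sigma * int_0^t exp(-theta (t-s)) dB_s for any initial x_0. The Itô integral has variance (by the Itô isometry) sigma^2 * int_0^t exp(-2 theta (t - s)) ds = sigma^2 * (1 - exp(-2 theta t)) / (2 theta), independent of x_0.
With theta = 8/5, sigma = 1/2:
  Var(X_t) = (1/2)^2 * (1 - exp(-2*8/5 t)) / (2 * 8/5) = 5/64 - 5*exp(-16*t/5)/64.
As t -> infinity, exp(-2*8/5 t) -> 0, so the stationary variance is sigma^2 / (2 theta) = 5/64.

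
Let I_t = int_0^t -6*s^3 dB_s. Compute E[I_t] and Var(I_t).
E[I_t] = 0; Var(I_t) = 36*t^7/7

The Itô integral of a deterministic integrand f(s) has mean 0 because each increment f(s) * (B_{s+ds} - B_s) has mean 0. By the Itô isometry:
  Var( int_0^t f(s) dB_s ) = E[ (int_0^t f(s) dB_s)^2 ] = int_0^t f(s)^2 ds.
Here f(s) = -6*s^3, so f(s)^2 = 36*s^6. Integrate:
  int_0^t (36*s^6) ds = 36*t^7/7.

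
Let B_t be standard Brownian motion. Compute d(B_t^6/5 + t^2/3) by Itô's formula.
d(B_t^6/5 + t^2/3) = (3*B_t^4 + 2*t/3) dt + (6*B_t^5/5) dB_t

Itô's formula for f(t, x): d f(t, B_t) = (f_t + (1/2) f_xx) dt + f_x dB_t. Compute partials of f(t, x) = t^2/3 + x^6/5:
  f_t(t,x)  = 2*t/3
  f_x(t,x)  = 6*x^5/5
  f_xx(t,x) = 6*x^4
Assemble drift = f_t + (1/2) f_xx = 2*t/3 + 3*x^4 and diffusion = f_x = 6*x^5/5. Substituting x = B_t:
  d(B_t^6/5 + t^2/3) = (3*B_t^4 + 2*t/3) dt + (6*B_t^5/5) dB_t.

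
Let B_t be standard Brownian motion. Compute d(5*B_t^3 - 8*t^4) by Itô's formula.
d(5*B_t^3 - 8*t^4) = (15*B_t - 32*t^3) dt + (15*B_t^2) dB_t

Itô's formula for f(t, x): d f(t, B_t) = (f_t + (1/2) f_xx) dt + f_x dB_t. Compute partials of f(t, x) = -8*t^4 + 5*x^3:
  f_t(t,x)  = -32*t^3
  f_x(t,x)  = 15*x^2
  f_xx(t,x) = 30*x
Assemble drift = f_t + (1/2) f_xx = -32*t^3 + 15*x and diffusion = f_x = 15*x^2. Substituting x = B_t:
  d(5*B_t^3 - 8*t^4) = (15*B_t - 32*t^3) dt + (15*B_t^2) dB_t.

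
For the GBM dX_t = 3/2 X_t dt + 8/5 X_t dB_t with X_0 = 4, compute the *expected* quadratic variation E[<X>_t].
E[<X>_t] = 1024*exp(139*t/25)/139 - 1024/139

<X>_t = int_0^t ((8/5) * X_s)^2 ds. Taking expectation inside the integral: E[<X>_t] = (8/5)^2 * int_0^t E[X_s^2] ds. For GBM, E[X_s^2] = x_0^2 * exp((2 mu + sigma^2) s). Integrating:
  E[<X>_t] = (8/5)^2 * 4^2 * (exp((2*(3/2) + (8/5)^2) t) - 1) / (2*(3/2) + (8/5)^2)
           = (8/5)^2 * 4^2 * (exp((139/25) t) - 1) / (139/25) = 1024*exp(139*t/25)/139 - 1024/139.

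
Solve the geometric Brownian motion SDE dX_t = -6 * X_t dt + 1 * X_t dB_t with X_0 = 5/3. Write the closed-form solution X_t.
X_t = 5/3 * exp((-13/2) * t + (1) * B_t)

For GBM dX = mu X dt + sigma X dB with X_0 = x_0, apply Itô to Y = log X: dY = (mu - sigma^2/2) dt + sigma dB, so Y_t = log(x_0) + (mu - sigma^2/2) t + sigma B_t and hence X_t = x_0 * exp((mu - sigma^2/2) t + sigma B_t).
With mu = -6, sigma = 1, x_0 = 5/3, this gives:
  X_t = 5/3 * exp((-13/2) * t + (1) * B_t).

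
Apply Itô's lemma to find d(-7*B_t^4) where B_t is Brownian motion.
d(-7*B_t^4) = (-42*B_t^2) dt + (-28*B_t^3) dB_t

Itô's formula for f(B_t) gives d f(B_t) = f'(B_t) dB_t + (1/2) f''(B_t) dt. Compute derivatives of f(x) = -7*x^4:
  f'(x)  = -28*x^3
  f''(x) = -84*x^2
Substitute x = B_t and multiply the f'' term by 1/2:
  drift     = (1/2) * (-84*x^2) evaluated at B_t = -42*B_t^2
  diffusion = (-28*x^3) evaluated at B_t = -28*B_t^3
Therefore d(-7*B_t^4) = (-42*B_t^2) dt + (-28*B_t^3) dB_t.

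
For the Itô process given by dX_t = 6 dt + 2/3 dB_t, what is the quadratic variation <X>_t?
<X>_t = 4*t/9

For an Itô process dX_t = a(t) dt + b(t) dB_t, the quadratic variation is <X>_t = int_0^t b(s)^2 ds (the drift term does not contribute). Here b(s) = 2/3, so
  b(s)^2 = 4/9.
Integrating from 0 to t:
  <X>_t = int_0^t (4/9) ds = 4*t/9.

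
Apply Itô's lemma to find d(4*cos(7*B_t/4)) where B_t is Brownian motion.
d(4*cos(7*B_t/4)) = (-49*cos(7*B_t/4)/8) dt + (-7*sin(7*B_t/4)) dB_t

Itô's formula for f(B_t) gives d f(B_t) = f'(B_t) dB_t + (1/2) f''(B_t) dt. Compute derivatives of f(x) = 4*cos(7*x/4):
  f'(x)  = -7*sin(7*x/4)
  f''(x) = -49*cos(7*x/4)/4
Substitute x = B_t and multiply the f'' term by 1/2:
  drift     = (1/2) * (-49*cos(7*x/4)/4) evaluated at B_t = -49*cos(7*B_t/4)/8
  diffusion = (-7*sin(7*x/4)) evaluated at B_t = -7*sin(7*B_t/4)
Therefore d(4*cos(7*B_t/4)) = (-49*cos(7*B_t/4)/8) dt + (-7*sin(7*B_t/4)) dB_t.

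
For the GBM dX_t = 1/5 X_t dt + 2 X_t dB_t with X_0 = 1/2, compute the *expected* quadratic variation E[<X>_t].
E[<X>_t] = 5*exp(22*t/5)/22 - 5/22

<X>_t = int_0^t (2 * X_s)^2 ds. Taking expectation inside the integral: E[<X>_t] = 2^2 * int_0^t E[X_s^2] ds. For GBM, E[X_s^2] = x_0^2 * exp((2 mu + sigma^2) s). Integrating:
  E[<X>_t] = 2^2 * (1/2)^2 * (exp((2*(1/5) + 2^2) t) - 1) / (2*(1/5) + 2^2)
           = 2^2 * (1/2)^2 * (exp((22/5) t) - 1) / (22/5) = 5*exp(22*t/5)/22 - 5/22.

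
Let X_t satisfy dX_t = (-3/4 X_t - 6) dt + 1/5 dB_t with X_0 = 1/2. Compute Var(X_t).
Var(X_t) = 2/75 - 2*exp(-3*t/2)/75

The variance V(t) = Var(X_t) satisfies V'(t) = 2 a V(t) + c^2 with V(0) = 0 (drift coefficient is linear in X, diffusion is constant). With a = -3/4, c = 1/5, the solution is
  V(t) = (c^2 / (2 a)) * (exp(2 a t) - 1)
       = ((1/5)^2 / (2*(-3/4))) * (exp((-3/2) t) - 1)
       = 2/75 - 2*exp(-3*t/2)/75.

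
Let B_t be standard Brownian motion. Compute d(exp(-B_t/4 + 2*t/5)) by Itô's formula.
d(exp(-B_t/4 + 2*t/5)) = (69*exp(-B_t/4 + 2*t/5)/160) dt + (-exp(-B_t/4 + 2*t/5)/4) dB_t

Itô's formula for f(t, x): d f(t, B_t) = (f_t + (1/2) f_xx) dt + f_x dB_t. Compute partials of f(t, x) = exp(2*t/5 - x/4):
  f_t(t,x)  = 2*exp(2*t/5 - x/4)/5
  f_x(t,x)  = -exp(2*t/5 - x/4)/4
  f_xx(t,x) = exp(2*t/5 - x/4)/16
Assemble drift = f_t + (1/2) f_xx = 69*exp(2*t/5 - x/4)/160 and diffusion = f_x = -exp(2*t/5 - x/4)/4. Substituting x = B_t:
  d(exp(-B_t/4 + 2*t/5)) = (69*exp(-B_t/4 + 2*t/5)/160) dt + (-exp(-B_t/4 + 2*t/5)/4) dB_t.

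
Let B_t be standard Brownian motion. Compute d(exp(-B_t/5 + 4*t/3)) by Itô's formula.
d(exp(-B_t/5 + 4*t/3)) = (203*exp(-B_t/5 + 4*t/3)/150) dt + (-exp(-B_t/5 + 4*t/3)/5) dB_t

Itô's formula for f(t, x): d f(t, B_t) = (f_t + (1/2) f_xx) dt + f_x dB_t. Compute partials of f(t, x) = exp(4*t/3 - x/5):
  f_t(t,x)  = 4*exp(4*t/3 - x/5)/3
  f_x(t,x)  = -exp(4*t/3 - x/5)/5
  f_xx(t,x) = exp(4*t/3 - x/5)/25
Assemble drift = f_t + (1/2) f_xx = 203*exp(4*t/3 - x/5)/150 and diffusion = f_x = -exp(4*t/3 - x/5)/5. Substituting x = B_t:
  d(exp(-B_t/5 + 4*t/3)) = (203*exp(-B_t/5 + 4*t/3)/150) dt + (-exp(-B_t/5 + 4*t/3)/5) dB_t.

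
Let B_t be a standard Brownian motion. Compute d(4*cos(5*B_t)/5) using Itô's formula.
d(4*cos(5*B_t)/5) = (-10*cos(5*B_t)) dt + (-4*sin(5*B_t)) dB_t

Itô's formula for f(B_t) gives d f(B_t) = f'(B_t) dB_t + (1/2) f''(B_t) dt. Compute derivatives of f(x) = 4*cos(5*x)/5:
  f'(x)  = -4*sin(5*x)
  f''(x) = -20*cos(5*x)
Substitute x = B_t and multiply the f'' term by 1/2:
  drift     = (1/2) * (-20*cos(5*x)) evaluated at B_t = -10*cos(5*B_t)
  diffusion = (-4*sin(5*x)) evaluated at B_t = -4*sin(5*B_t)
Therefore d(4*cos(5*B_t)/5) = (-10*cos(5*B_t)) dt + (-4*sin(5*B_t)) dB_t.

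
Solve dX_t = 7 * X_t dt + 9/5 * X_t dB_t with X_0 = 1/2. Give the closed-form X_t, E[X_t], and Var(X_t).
X_t = 1/2 * exp((269/50) t + (9/5) B_t); E[X_t] = exp(7*t)/2; Var(X_t) = (exp(81*t/25) - 1)*exp(14*t)/4

For GBM dX = mu X dt + sigma X dB with X_0 = x_0, apply Itô to Y = log X: dY = (mu - sigma^2/2) dt + sigma dB, so Y_t = log(x_0) + (mu - sigma^2/2) t + sigma B_t and hence X_t = x_0 * exp((mu - sigma^2/2) t + sigma B_t).
With mu = 7, sigma = 9/5, x_0 = 1/2, this gives:
  X_t = 1/2 * exp((269/50) * t + (9/5) * B_t).
Since sigma*B_t ~ Normal(0, sigma^2 t), E[exp(sigma*B_t)] = exp(sigma^2 t / 2); so E[X_t] = x_0 * exp((mu - sigma^2/2) t) * exp(sigma^2 t / 2) = x_0 * exp(mu t) = exp(7*t)/2.
Var(X_t) = E[X_t^2] - (E[X_t])^2 = x_0^2 * exp(2 mu t) * (exp(sigma^2 t) - 1) = (exp(81*t/25) - 1)*exp(14*t)/4.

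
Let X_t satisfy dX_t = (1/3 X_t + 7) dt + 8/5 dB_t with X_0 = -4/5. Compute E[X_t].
E[X_t] = 101*exp(t/3)/5 - 21

Taking expectations and using E[dB_t] = 0, the mean m(t) = E[X_t] satisfies the ODE m'(t) = a m(t) + b with m(0) = x_0. With a = 1/3, b = 7, x_0 = -4/5, the solution is
  m(t) = x_0 * exp(a t) + (b/a) * (exp(a t) - 1)
       = (-4/5) * exp((1/3) t) + (7/(1/3)) * (exp((1/3) t) - 1)
       = 101*exp(t/3)/5 - 21.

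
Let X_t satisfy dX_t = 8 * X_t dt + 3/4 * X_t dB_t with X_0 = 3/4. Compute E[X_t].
E[X_t] = 3*exp(8*t)/4

For GBM dX = mu X dt + sigma X dB with X_0 = x_0, apply Itô to Y = log X: dY = (mu - sigma^2/2) dt + sigma dB, so Y_t = log(x_0) + (mu - sigma^2/2) t + sigma B_t and hence X_t = x_0 * exp((mu - sigma^2/2) t + sigma B_t).
With mu = 8, sigma = 3/4, x_0 = 3/4, this gives:
  X_t = 3/4 * exp((247/32) * t + (3/4) * B_t).
Since sigma*B_t ~ Normal(0, sigma^2 t), E[exp(sigma*B_t)] = exp(sigma^2 t / 2); so E[X_t] = x_0 * exp((mu - sigma^2/2) t) * exp(sigma^2 t / 2) = x_0 * exp(mu t) = 3*exp(8*t)/4.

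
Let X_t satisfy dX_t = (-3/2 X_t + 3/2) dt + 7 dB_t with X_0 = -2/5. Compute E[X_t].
E[X_t] = 1 - 7*exp(-3*t/2)/5

Taking expectations and using E[dB_t] = 0, the mean m(t) = E[X_t] satisfies the ODE m'(t) = a m(t) + b with m(0) = x_0. With a = -3/2, b = 3/2, x_0 = -2/5, the solution is
  m(t) = x_0 * exp(a t) + (b/a) * (exp(a t) - 1)
       = (-2/5) * exp((-3/2) t) + ((3/2)/(-3/2)) * (exp((-3/2) t) - 1)
       = 1 - 7*exp(-3*t/2)/5.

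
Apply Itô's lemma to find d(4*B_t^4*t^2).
d(4*B_t^4*t^2) = (8*B_t^2*t*(B_t^2 + 3*t)) dt + (16*B_t^3*t^2) dB_t

Itô's formula for f(t, x): d f(t, B_t) = (f_t + (1/2) f_xx) dt + f_x dB_t. Compute partials of f(t, x) = 4*t^2*x^4:
  f_t(t,x)  = 8*t*x^4
  f_x(t,x)  = 16*t^2*x^3
  f_xx(t,x) = 48*t^2*x^2
Assemble drift = f_t + (1/2) f_xx = 8*t*x^2*(3*t + x^2) and diffusion = f_x = 16*t^2*x^3. Substituting x = B_t:
  d(4*B_t^4*t^2) = (8*B_t^2*t*(B_t^2 + 3*t)) dt + (16*B_t^3*t^2) dB_t.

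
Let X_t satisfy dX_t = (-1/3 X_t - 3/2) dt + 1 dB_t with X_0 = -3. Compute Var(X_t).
Var(X_t) = 3/2 - 3*exp(-2*t/3)/2

The variance V(t) = Var(X_t) satisfies V'(t) = 2 a V(t) + c^2 with V(0) = 0 (drift coefficient is linear in X, diffusion is constant). With a = -1/3, c = 1, the solution is
  V(t) = (c^2 / (2 a)) * (exp(2 a t) - 1)
       = (1^2 / (2*(-1/3))) * (exp((-2/3) t) - 1)
       = 3/2 - 3*exp(-2*t/3)/2.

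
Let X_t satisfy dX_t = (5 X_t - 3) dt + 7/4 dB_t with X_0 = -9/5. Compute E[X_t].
E[X_t] = 3/5 - 12*exp(5*t)/5

Taking expectations and using E[dB_t] = 0, the mean m(t) = E[X_t] satisfies the ODE m'(t) = a m(t) + b with m(0) = x_0. With a = 5, b = -3, x_0 = -9/5, the solution is
  m(t) = x_0 * exp(a t) + (b/a) * (exp(a t) - 1)
       = (-9/5) * exp(5 t) + ((-3)/5) * (exp(5 t) - 1)
       = 3/5 - 12*exp(5*t)/5.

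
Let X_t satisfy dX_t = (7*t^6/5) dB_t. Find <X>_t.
<X>_t = 49*t^13/325

For an Itô process dX_t = a(t) dt + b(t) dB_t, the quadratic variation is <X>_t = int_0^t b(s)^2 ds (the drift term does not contribute). Here b(s) = 7*s^6/5, so
  b(s)^2 = 49*s^12/25.
Integrating from 0 to t:
  <X>_t = int_0^t (49*s^12/25) ds = 49*t^13/325.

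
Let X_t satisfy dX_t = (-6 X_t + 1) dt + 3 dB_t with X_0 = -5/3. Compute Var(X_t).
Var(X_t) = 3/4 - 3*exp(-12*t)/4

The variance V(t) = Var(X_t) satisfies V'(t) = 2 a V(t) + c^2 with V(0) = 0 (drift coefficient is linear in X, diffusion is constant). With a = -6, c = 3, the solution is
  V(t) = (c^2 / (2 a)) * (exp(2 a t) - 1)
       = (3^2 / (2*(-6))) * (exp((-12) t) - 1)
       = 3/4 - 3*exp(-12*t)/4.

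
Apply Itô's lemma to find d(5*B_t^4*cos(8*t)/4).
d(5*B_t^4*cos(8*t)/4) = (B_t^2*(-10*B_t^2*sin(8*t) + 15*cos(8*t)/2)) dt + (5*B_t^3*cos(8*t)) dB_t

Itô's formula for f(t, x): d f(t, B_t) = (f_t + (1/2) f_xx) dt + f_x dB_t. Compute partials of f(t, x) = 5*x^4*cos(8*t)/4:
  f_t(t,x)  = -10*x^4*sin(8*t)
  f_x(t,x)  = 5*x^3*cos(8*t)
  f_xx(t,x) = 15*x^2*cos(8*t)
Assemble drift = f_t + (1/2) f_xx = x^2*(-10*x^2*sin(8*t) + 15*cos(8*t)/2) and diffusion = f_x = 5*x^3*cos(8*t). Substituting x = B_t:
  d(5*B_t^4*cos(8*t)/4) = (B_t^2*(-10*B_t^2*sin(8*t) + 15*cos(8*t)/2)) dt + (5*B_t^3*cos(8*t)) dB_t.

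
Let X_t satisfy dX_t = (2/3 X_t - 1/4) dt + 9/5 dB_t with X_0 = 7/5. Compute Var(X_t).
Var(X_t) = 243*exp(4*t/3)/100 - 243/100

The variance V(t) = Var(X_t) satisfies V'(t) = 2 a V(t) + c^2 with V(0) = 0 (drift coefficient is linear in X, diffusion is constant). With a = 2/3, c = 9/5, the solution is
  V(t) = (c^2 / (2 a)) * (exp(2 a t) - 1)
       = ((9/5)^2 / (2*(2/3))) * (exp((4/3) t) - 1)
       = 243*exp(4*t/3)/100 - 243/100.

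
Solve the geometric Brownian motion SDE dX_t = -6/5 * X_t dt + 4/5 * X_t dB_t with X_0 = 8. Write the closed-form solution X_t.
X_t = 8 * exp((-38/25) * t + (4/5) * B_t)

For GBM dX = mu X dt + sigma X dB with X_0 = x_0, apply Itô to Y = log X: dY = (mu - sigma^2/2) dt + sigma dB, so Y_t = log(x_0) + (mu - sigma^2/2) t + sigma B_t and hence X_t = x_0 * exp((mu - sigma^2/2) t + sigma B_t).
With mu = -6/5, sigma = 4/5, x_0 = 8, this gives:
  X_t = 8 * exp((-38/25) * t + (4/5) * B_t).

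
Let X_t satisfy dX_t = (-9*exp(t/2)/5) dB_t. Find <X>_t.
<X>_t = 81*exp(t)/25 - 81/25

For an Itô process dX_t = a(t) dt + b(t) dB_t, the quadratic variation is <X>_t = int_0^t b(s)^2 ds (the drift term does not contribute). Here b(s) = -9*exp(s/2)/5, so
  b(s)^2 = 81*exp(s)/25.
Integrating from 0 to t:
  <X>_t = int_0^t (81*exp(s)/25) ds = 81*exp(t)/25 - 81/25.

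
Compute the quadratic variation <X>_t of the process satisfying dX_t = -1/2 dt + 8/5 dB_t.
<X>_t = 64*t/25

For an Itô process dX_t = a(t) dt + b(t) dB_t, the quadratic variation is <X>_t = int_0^t b(s)^2 ds (the drift term does not contribute). Here b(s) = 8/5, so
  b(s)^2 = 64/25.
Integrating from 0 to t:
  <X>_t = int_0^t (64/25) ds = 64*t/25.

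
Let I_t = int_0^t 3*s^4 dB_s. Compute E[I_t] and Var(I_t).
E[I_t] = 0; Var(I_t) = t^9

The Itô integral of a deterministic integrand f(s) has mean 0 because each increment f(s) * (B_{s+ds} - B_s) has mean 0. By the Itô isometry:
  Var( int_0^t f(s) dB_s ) = E[ (int_0^t f(s) dB_s)^2 ] = int_0^t f(s)^2 ds.
Here f(s) = 3*s^4, so f(s)^2 = 9*s^8. Integrate:
  int_0^t (9*s^8) ds = t^9.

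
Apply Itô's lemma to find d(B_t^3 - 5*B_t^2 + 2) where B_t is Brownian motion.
d(B_t^3 - 5*B_t^2 + 2) = (3*B_t - 5) dt + (B_t*(3*B_t - 10)) dB_t

Itô's formula for f(B_t) gives d f(B_t) = f'(B_t) dB_t + (1/2) f''(B_t) dt. Compute derivatives of f(x) = x^3 - 5*x^2 + 2:
  f'(x)  = x*(3*x - 10)
  f''(x) = 6*x - 10
Substitute x = B_t and multiply the f'' term by 1/2:
  drift     = (1/2) * (6*x - 10) evaluated at B_t = 3*B_t - 5
  diffusion = (x*(3*x - 10)) evaluated at B_t = B_t*(3*B_t - 10)
Therefore d(B_t^3 - 5*B_t^2 + 2) = (3*B_t - 5) dt + (B_t*(3*B_t - 10)) dB_t.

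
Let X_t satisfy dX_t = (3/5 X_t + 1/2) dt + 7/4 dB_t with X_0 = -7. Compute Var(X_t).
Var(X_t) = 245*exp(6*t/5)/96 - 245/96

The variance V(t) = Var(X_t) satisfies V'(t) = 2 a V(t) + c^2 with V(0) = 0 (drift coefficient is linear in X, diffusion is constant). With a = 3/5, c = 7/4, the solution is
  V(t) = (c^2 / (2 a)) * (exp(2 a t) - 1)
       = ((7/4)^2 / (2*(3/5))) * (exp((6/5) t) - 1)
       = 245*exp(6*t/5)/96 - 245/96.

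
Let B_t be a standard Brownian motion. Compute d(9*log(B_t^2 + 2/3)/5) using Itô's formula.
d(9*log(B_t^2 + 2/3)/5) = (27*(2 - 3*B_t^2)/(5*(3*B_t^2 + 2)^2)) dt + (54*B_t/(5*(3*B_t^2 + 2))) dB_t

Itô's formula for f(B_t) gives d f(B_t) = f'(B_t) dB_t + (1/2) f''(B_t) dt. Compute derivatives of f(x) = 9*log(x^2 + 2/3)/5:
  f'(x)  = 54*x/(5*(3*x^2 + 2))
  f''(x) = 54*(2 - 3*x^2)/(5*(3*x^2 + 2)^2)
Substitute x = B_t and multiply the f'' term by 1/2:
  drift     = (1/2) * (54*(2 - 3*x^2)/(5*(3*x^2 + 2)^2)) evaluated at B_t = 27*(2 - 3*B_t^2)/(5*(3*B_t^2 + 2)^2)
  diffusion = (54*x/(5*(3*x^2 + 2))) evaluated at B_t = 54*B_t/(5*(3*B_t^2 + 2))
Therefore d(9*log(B_t^2 + 2/3)/5) = (27*(2 - 3*B_t^2)/(5*(3*B_t^2 + 2)^2)) dt + (54*B_t/(5*(3*B_t^2 + 2))) dB_t.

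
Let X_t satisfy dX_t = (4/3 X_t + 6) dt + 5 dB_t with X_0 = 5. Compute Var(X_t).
Var(X_t) = 75*exp(8*t/3)/8 - 75/8

The variance V(t) = Var(X_t) satisfies V'(t) = 2 a V(t) + c^2 with V(0) = 0 (drift coefficient is linear in X, diffusion is constant). With a = 4/3, c = 5, the solution is
  V(t) = (c^2 / (2 a)) * (exp(2 a t) - 1)
       = (5^2 / (2*(4/3))) * (exp((8/3) t) - 1)
       = 75*exp(8*t/3)/8 - 75/8.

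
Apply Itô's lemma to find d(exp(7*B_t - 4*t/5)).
d(exp(7*B_t - 4*t/5)) = (237*exp(7*B_t - 4*t/5)/10) dt + (7*exp(7*B_t - 4*t/5)) dB_t

Itô's formula for f(t, x): d f(t, B_t) = (f_t + (1/2) f_xx) dt + f_x dB_t. Compute partials of f(t, x) = exp(-4*t/5 + 7*x):
  f_t(t,x)  = -4*exp(-4*t/5 + 7*x)/5
  f_x(t,x)  = 7*exp(-4*t/5 + 7*x)
  f_xx(t,x) = 49*exp(-4*t/5 + 7*x)
Assemble drift = f_t + (1/2) f_xx = 237*exp(-4*t/5 + 7*x)/10 and diffusion = f_x = 7*exp(-4*t/5 + 7*x). Substituting x = B_t:
  d(exp(7*B_t - 4*t/5)) = (237*exp(7*B_t - 4*t/5)/10) dt + (7*exp(7*B_t - 4*t/5)) dB_t.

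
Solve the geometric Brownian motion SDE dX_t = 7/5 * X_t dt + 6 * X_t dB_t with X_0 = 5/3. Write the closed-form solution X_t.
X_t = 5/3 * exp((-83/5) * t + (6) * B_t)

For GBM dX = mu X dt + sigma X dB with X_0 = x_0, apply Itô to Y = log X: dY = (mu - sigma^2/2) dt + sigma dB, so Y_t = log(x_0) + (mu - sigma^2/2) t + sigma B_t and hence X_t = x_0 * exp((mu - sigma^2/2) t + sigma B_t).
With mu = 7/5, sigma = 6, x_0 = 5/3, this gives:
  X_t = 5/3 * exp((-83/5) * t + (6) * B_t).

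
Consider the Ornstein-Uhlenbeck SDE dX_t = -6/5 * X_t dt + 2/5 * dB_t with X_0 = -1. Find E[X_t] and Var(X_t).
E[X_t] = -exp(-6*t/5); Var(X_t) = 1/15 - exp(-12*t/5)/15

The OU SDE dX = -theta X dt + sigma dB admits the integrating factor exp(theta t): d(exp(theta t) X_t) = sigma exp(theta t) dB_t. Integrating from 0 to t:
  X_t = x_0 * exp(-theta t) + sigma * int_0^t exp(-theta (t-s)) dB_s.
The Itô integral has mean 0 and (by the Itô isometry) variance sigma^2 * int_0^t exp(-2 theta (t - s)) ds = sigma^2 * (1 - exp(-2 theta t)) / (2 theta).
With theta = 6/5, sigma = 2/5, x_0 = -1:
  E[X_t] = -1 * exp(-6/5 t) = -exp(-6*t/5)
  Var(X_t) = (2/5)^2 * (1 - exp(-2*6/5 t)) / (2 * 6/5) = 1/15 - exp(-12*t/5)/15.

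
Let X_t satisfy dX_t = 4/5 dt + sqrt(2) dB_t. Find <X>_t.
<X>_t = 2*t

For an Itô process dX_t = a(t) dt + b(t) dB_t, the quadratic variation is <X>_t = int_0^t b(s)^2 ds (the drift term does not contribute). Here b(s) = sqrt(2), so
  b(s)^2 = 2.
Integrating from 0 to t:
  <X>_t = int_0^t (2) ds = 2*t.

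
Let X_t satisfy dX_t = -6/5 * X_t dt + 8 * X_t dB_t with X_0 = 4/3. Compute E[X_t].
E[X_t] = 4*exp(-6*t/5)/3

For GBM dX = mu X dt + sigma X dB with X_0 = x_0, apply Itô to Y = log X: dY = (mu - sigma^2/2) dt + sigma dB, so Y_t = log(x_0) + (mu - sigma^2/2) t + sigma B_t and hence X_t = x_0 * exp((mu - sigma^2/2) t + sigma B_t).
With mu = -6/5, sigma = 8, x_0 = 4/3, this gives:
  X_t = 4/3 * exp((-166/5) * t + (8) * B_t).
Since sigma*B_t ~ Normal(0, sigma^2 t), E[exp(sigma*B_t)] = exp(sigma^2 t / 2); so E[X_t] = x_0 * exp((mu - sigma^2/2) t) * exp(sigma^2 t / 2) = x_0 * exp(mu t) = 4*exp(-6*t/5)/3.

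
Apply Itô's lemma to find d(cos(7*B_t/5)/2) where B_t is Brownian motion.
d(cos(7*B_t/5)/2) = (-49*cos(7*B_t/5)/100) dt + (-7*sin(7*B_t/5)/10) dB_t

Itô's formula for f(B_t) gives d f(B_t) = f'(B_t) dB_t + (1/2) f''(B_t) dt. Compute derivatives of f(x) = cos(7*x/5)/2:
  f'(x)  = -7*sin(7*x/5)/10
  f''(x) = -49*cos(7*x/5)/50
Substitute x = B_t and multiply the f'' term by 1/2:
  drift     = (1/2) * (-49*cos(7*x/5)/50) evaluated at B_t = -49*cos(7*B_t/5)/100
  diffusion = (-7*sin(7*x/5)/10) evaluated at B_t = -7*sin(7*B_t/5)/10
Therefore d(cos(7*B_t/5)/2) = (-49*cos(7*B_t/5)/100) dt + (-7*sin(7*B_t/5)/10) dB_t.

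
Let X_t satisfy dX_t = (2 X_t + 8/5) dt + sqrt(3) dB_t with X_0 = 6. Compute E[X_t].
E[X_t] = 34*exp(2*t)/5 - 4/5

Taking expectations and using E[dB_t] = 0, the mean m(t) = E[X_t] satisfies the ODE m'(t) = a m(t) + b with m(0) = x_0. With a = 2, b = 8/5, x_0 = 6, the solution is
  m(t) = x_0 * exp(a t) + (b/a) * (exp(a t) - 1)
       = 6 * exp(2 t) + ((8/5)/2) * (exp(2 t) - 1)
       = 34*exp(2*t)/5 - 4/5.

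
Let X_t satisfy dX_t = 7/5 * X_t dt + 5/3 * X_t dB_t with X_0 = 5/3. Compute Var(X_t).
Var(X_t) = 25*(exp(25*t/9) - 1)*exp(14*t/5)/9

For GBM dX = mu X dt + sigma X dB with X_0 = x_0, apply Itô to Y = log X: dY = (mu - sigma^2/2) dt + sigma dB, so Y_t = log(x_0) + (mu - sigma^2/2) t + sigma B_t and hence X_t = x_0 * exp((mu - sigma^2/2) t + sigma B_t).
With mu = 7/5, sigma = 5/3, x_0 = 5/3, this gives:
  X_t = 5/3 * exp((1/90) * t + (5/3) * B_t).
Since sigma*B_t ~ Normal(0, sigma^2 t), E[exp(sigma*B_t)] = exp(sigma^2 t / 2); so E[X_t] = x_0 * exp((mu - sigma^2/2) t) * exp(sigma^2 t / 2) = x_0 * exp(mu t) = 5*exp(7*t/5)/3.
Var(X_t) = E[X_t^2] - (E[X_t])^2 = x_0^2 * exp(2 mu t) * (exp(sigma^2 t) - 1) = 25*(exp(25*t/9) - 1)*exp(14*t/5)/9.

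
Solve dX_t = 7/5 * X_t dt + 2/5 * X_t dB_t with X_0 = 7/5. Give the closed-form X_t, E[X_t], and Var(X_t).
X_t = 7/5 * exp((33/25) t + (2/5) B_t); E[X_t] = 7*exp(7*t/5)/5; Var(X_t) = 49*(exp(4*t/25) - 1)*exp(14*t/5)/25

For GBM dX = mu X dt + sigma X dB with X_0 = x_0, apply Itô to Y = log X: dY = (mu - sigma^2/2) dt + sigma dB, so Y_t = log(x_0) + (mu - sigma^2/2) t + sigma B_t and hence X_t = x_0 * exp((mu - sigma^2/2) t + sigma B_t).
With mu = 7/5, sigma = 2/5, x_0 = 7/5, this gives:
  X_t = 7/5 * exp((33/25) * t + (2/5) * B_t).
Since sigma*B_t ~ Normal(0, sigma^2 t), E[exp(sigma*B_t)] = exp(sigma^2 t / 2); so E[X_t] = x_0 * exp((mu - sigma^2/2) t) * exp(sigma^2 t / 2) = x_0 * exp(mu t) = 7*exp(7*t/5)/5.
Var(X_t) = E[X_t^2] - (E[X_t])^2 = x_0^2 * exp(2 mu t) * (exp(sigma^2 t) - 1) = 49*(exp(4*t/25) - 1)*exp(14*t/5)/25.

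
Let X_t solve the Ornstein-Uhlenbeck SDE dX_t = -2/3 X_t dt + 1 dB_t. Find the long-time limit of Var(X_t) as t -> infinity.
lim Var(X_t) = 3/4

The OU SDE dX = -theta X dt + sigma dB admits the integrating factor exp(theta t): d(exp(theta t) X_t) = sigma exp(theta t) dB_t. Integrating from 0 to t gives X_t = x_0 * exp(-theta t) + sigma * int_0^t exp(-theta (t-s)) dB_s for any initial x_0. The Itô integral has variance (by the Itô isometry) sigma^2 * int_0^t exp(-2 theta (t - s)) ds = sigma^2 * (1 - exp(-2 theta t)) / (2 theta), independent of x_0.
With theta = 2/3, sigma = 1:
  Var(X_t) = (1)^2 * (1 - exp(-2*2/3 t)) / (2 * 2/3) = 3/4 - 3*exp(-4*t/3)/4.
As t -> infinity, exp(-2*2/3 t) -> 0, so the stationary variance is sigma^2 / (2 theta) = 3/4.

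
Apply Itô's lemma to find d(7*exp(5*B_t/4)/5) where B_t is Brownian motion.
d(7*exp(5*B_t/4)/5) = (35*exp(5*B_t/4)/32) dt + (7*exp(5*B_t/4)/4) dB_t

Itô's formula for f(B_t) gives d f(B_t) = f'(B_t) dB_t + (1/2) f''(B_t) dt. Compute derivatives of f(x) = 7*exp(5*x/4)/5:
  f'(x)  = 7*exp(5*x/4)/4
  f''(x) = 35*exp(5*x/4)/16
Substitute x = B_t and multiply the f'' term by 1/2:
  drift     = (1/2) * (35*exp(5*x/4)/16) evaluated at B_t = 35*exp(5*B_t/4)/32
  diffusion = (7*exp(5*x/4)/4) evaluated at B_t = 7*exp(5*B_t/4)/4
Therefore d(7*exp(5*B_t/4)/5) = (35*exp(5*B_t/4)/32) dt + (7*exp(5*B_t/4)/4) dB_t.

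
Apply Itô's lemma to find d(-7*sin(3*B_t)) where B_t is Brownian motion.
d(-7*sin(3*B_t)) = (63*sin(3*B_t)/2) dt + (-21*cos(3*B_t)) dB_t

Itô's formula for f(B_t) gives d f(B_t) = f'(B_t) dB_t + (1/2) f''(B_t) dt. Compute derivatives of f(x) = -7*sin(3*x):
  f'(x)  = -21*cos(3*x)
  f''(x) = 63*sin(3*x)
Substitute x = B_t and multiply the f'' term by 1/2:
  drift     = (1/2) * (63*sin(3*x)) evaluated at B_t = 63*sin(3*B_t)/2
  diffusion = (-21*cos(3*x)) evaluated at B_t = -21*cos(3*B_t)
Therefore d(-7*sin(3*B_t)) = (63*sin(3*B_t)/2) dt + (-21*cos(3*B_t)) dB_t.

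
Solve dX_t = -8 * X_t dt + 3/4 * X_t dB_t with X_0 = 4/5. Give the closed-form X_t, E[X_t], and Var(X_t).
X_t = 4/5 * exp((-265/32) t + (3/4) B_t); E[X_t] = 4*exp(-8*t)/5; Var(X_t) = (16*exp(9*t/16) - 16)*exp(-16*t)/25

For GBM dX = mu X dt + sigma X dB with X_0 = x_0, apply Itô to Y = log X: dY = (mu - sigma^2/2) dt + sigma dB, so Y_t = log(x_0) + (mu - sigma^2/2) t + sigma B_t and hence X_t = x_0 * exp((mu - sigma^2/2) t + sigma B_t).
With mu = -8, sigma = 3/4, x_0 = 4/5, this gives:
  X_t = 4/5 * exp((-265/32) * t + (3/4) * B_t).
Since sigma*B_t ~ Normal(0, sigma^2 t), E[exp(sigma*B_t)] = exp(sigma^2 t / 2); so E[X_t] = x_0 * exp((mu - sigma^2/2) t) * exp(sigma^2 t / 2) = x_0 * exp(mu t) = 4*exp(-8*t)/5.
Var(X_t) = E[X_t^2] - (E[X_t])^2 = x_0^2 * exp(2 mu t) * (exp(sigma^2 t) - 1) = (16*exp(9*t/16) - 16)*exp(-16*t)/25.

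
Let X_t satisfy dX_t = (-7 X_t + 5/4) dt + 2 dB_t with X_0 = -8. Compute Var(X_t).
Var(X_t) = 2/7 - 2*exp(-14*t)/7

The variance V(t) = Var(X_t) satisfies V'(t) = 2 a V(t) + c^2 with V(0) = 0 (drift coefficient is linear in X, diffusion is constant). With a = -7, c = 2, the solution is
  V(t) = (c^2 / (2 a)) * (exp(2 a t) - 1)
       = (2^2 / (2*(-7))) * (exp((-14) t) - 1)
       = 2/7 - 2*exp(-14*t)/7.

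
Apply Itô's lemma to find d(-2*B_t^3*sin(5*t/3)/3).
d(-2*B_t^3*sin(5*t/3)/3) = (-2*B_t*(5*B_t^2*cos(5*t/3)/9 + sin(5*t/3))) dt + (-2*B_t^2*sin(5*t/3)) dB_t

Itô's formula for f(t, x): d f(t, B_t) = (f_t + (1/2) f_xx) dt + f_x dB_t. Compute partials of f(t, x) = -2*x^3*sin(5*t/3)/3:
  f_t(t,x)  = -10*x^3*cos(5*t/3)/9
  f_x(t,x)  = -2*x^2*sin(5*t/3)
  f_xx(t,x) = -4*x*sin(5*t/3)
Assemble drift = f_t + (1/2) f_xx = -2*x*(5*x^2*cos(5*t/3)/9 + sin(5*t/3)) and diffusion = f_x = -2*x^2*sin(5*t/3). Substituting x = B_t:
  d(-2*B_t^3*sin(5*t/3)/3) = (-2*B_t*(5*B_t^2*cos(5*t/3)/9 + sin(5*t/3))) dt + (-2*B_t^2*sin(5*t/3)) dB_t.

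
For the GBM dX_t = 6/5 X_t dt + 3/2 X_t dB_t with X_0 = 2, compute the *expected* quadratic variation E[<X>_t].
E[<X>_t] = 60*exp(93*t/20)/31 - 60/31

<X>_t = int_0^t ((3/2) * X_s)^2 ds. Taking expectation inside the integral: E[<X>_t] = (3/2)^2 * int_0^t E[X_s^2] ds. For GBM, E[X_s^2] = x_0^2 * exp((2 mu + sigma^2) s). Integrating:
  E[<X>_t] = (3/2)^2 * 2^2 * (exp((2*(6/5) + (3/2)^2) t) - 1) / (2*(6/5) + (3/2)^2)
           = (3/2)^2 * 2^2 * (exp((93/20) t) - 1) / (93/20) = 60*exp(93*t/20)/31 - 60/31.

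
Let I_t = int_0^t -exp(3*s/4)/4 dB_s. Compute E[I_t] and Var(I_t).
E[I_t] = 0; Var(I_t) = exp(3*t/2)/24 - 1/24

The Itô integral of a deterministic integrand f(s) has mean 0 because each increment f(s) * (B_{s+ds} - B_s) has mean 0. By the Itô isometry:
  Var( int_0^t f(s) dB_s ) = E[ (int_0^t f(s) dB_s)^2 ] = int_0^t f(s)^2 ds.
Here f(s) = -exp(3*s/4)/4, so f(s)^2 = exp(3*s/2)/16. Integrate:
  int_0^t (exp(3*s/2)/16) ds = exp(3*t/2)/24 - 1/24.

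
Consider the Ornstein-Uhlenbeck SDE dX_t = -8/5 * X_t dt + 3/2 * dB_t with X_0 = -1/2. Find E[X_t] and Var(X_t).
E[X_t] = -exp(-8*t/5)/2; Var(X_t) = 45/64 - 45*exp(-16*t/5)/64

The OU SDE dX = -theta X dt + sigma dB admits the integrating factor exp(theta t): d(exp(theta t) X_t) = sigma exp(theta t) dB_t. Integrating from 0 to t:
  X_t = x_0 * exp(-theta t) + sigma * int_0^t exp(-theta (t-s)) dB_s.
The Itô integral has mean 0 and (by the Itô isometry) variance sigma^2 * int_0^t exp(-2 theta (t - s)) ds = sigma^2 * (1 - exp(-2 theta t)) / (2 theta).
With theta = 8/5, sigma = 3/2, x_0 = -1/2:
  E[X_t] = -1/2 * exp(-8/5 t) = -exp(-8*t/5)/2
  Var(X_t) = (3/2)^2 * (1 - exp(-2*8/5 t)) / (2 * 8/5) = 45/64 - 45*exp(-16*t/5)/64.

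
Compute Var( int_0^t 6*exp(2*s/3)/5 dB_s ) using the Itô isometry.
Var = 27*exp(4*t/3)/25 - 27/25

The Itô integral of a deterministic integrand f(s) has mean 0 because each increment f(s) * (B_{s+ds} - B_s) has mean 0. By the Itô isometry:
  Var( int_0^t f(s) dB_s ) = E[ (int_0^t f(s) dB_s)^2 ] = int_0^t f(s)^2 ds.
Here f(s) = 6*exp(2*s/3)/5, so f(s)^2 = 36*exp(4*s/3)/25. Integrate:
  int_0^t (36*exp(4*s/3)/25) ds = 27*exp(4*t/3)/25 - 27/25.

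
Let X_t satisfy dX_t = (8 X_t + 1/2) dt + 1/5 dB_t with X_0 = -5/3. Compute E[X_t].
E[X_t] = -77*exp(8*t)/48 - 1/16

Taking expectations and using E[dB_t] = 0, the mean m(t) = E[X_t] satisfies the ODE m'(t) = a m(t) + b with m(0) = x_0. With a = 8, b = 1/2, x_0 = -5/3, the solution is
  m(t) = x_0 * exp(a t) + (b/a) * (exp(a t) - 1)
       = (-5/3) * exp(8 t) + ((1/2)/8) * (exp(8 t) - 1)
       = -77*exp(8*t)/48 - 1/16.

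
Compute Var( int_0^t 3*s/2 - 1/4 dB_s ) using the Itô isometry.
Var = t*(12*t^2 - 6*t + 1)/16

The Itô integral of a deterministic integrand f(s) has mean 0 because each increment f(s) * (B_{s+ds} - B_s) has mean 0. By the Itô isometry:
  Var( int_0^t f(s) dB_s ) = E[ (int_0^t f(s) dB_s)^2 ] = int_0^t f(s)^2 ds.
Here f(s) = 3*s/2 - 1/4, so f(s)^2 = (6*s - 1)^2/16. Integrate:
  int_0^t ((6*s - 1)^2/16) ds = t*(12*t^2 - 6*t + 1)/16.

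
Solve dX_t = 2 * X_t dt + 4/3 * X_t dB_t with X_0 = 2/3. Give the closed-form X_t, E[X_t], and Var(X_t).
X_t = 2/3 * exp((10/9) t + (4/3) B_t); E[X_t] = 2*exp(2*t)/3; Var(X_t) = 4*(exp(16*t/9) - 1)*exp(4*t)/9

For GBM dX = mu X dt + sigma X dB with X_0 = x_0, apply Itô to Y = log X: dY = (mu - sigma^2/2) dt + sigma dB, so Y_t = log(x_0) + (mu - sigma^2/2) t + sigma B_t and hence X_t = x_0 * exp((mu - sigma^2/2) t + sigma B_t).
With mu = 2, sigma = 4/3, x_0 = 2/3, this gives:
  X_t = 2/3 * exp((10/9) * t + (4/3) * B_t).
Since sigma*B_t ~ Normal(0, sigma^2 t), E[exp(sigma*B_t)] = exp(sigma^2 t / 2); so E[X_t] = x_0 * exp((mu - sigma^2/2) t) * exp(sigma^2 t / 2) = x_0 * exp(mu t) = 2*exp(2*t)/3.
Var(X_t) = E[X_t^2] - (E[X_t])^2 = x_0^2 * exp(2 mu t) * (exp(sigma^2 t) - 1) = 4*(exp(16*t/9) - 1)*exp(4*t)/9.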